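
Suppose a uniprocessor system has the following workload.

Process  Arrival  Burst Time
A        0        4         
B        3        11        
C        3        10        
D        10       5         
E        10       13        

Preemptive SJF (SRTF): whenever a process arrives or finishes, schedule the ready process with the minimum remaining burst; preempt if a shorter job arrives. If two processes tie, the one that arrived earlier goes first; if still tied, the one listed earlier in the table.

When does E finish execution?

43

Timeline: | A 0-4 | C 4-14 | D 14-19 | B 19-30 | E 30-43 |
Completion: A=4  B=30  C=14  D=19  E=43
Turnaround (C−A): A=4  B=27  C=11  D=9  E=33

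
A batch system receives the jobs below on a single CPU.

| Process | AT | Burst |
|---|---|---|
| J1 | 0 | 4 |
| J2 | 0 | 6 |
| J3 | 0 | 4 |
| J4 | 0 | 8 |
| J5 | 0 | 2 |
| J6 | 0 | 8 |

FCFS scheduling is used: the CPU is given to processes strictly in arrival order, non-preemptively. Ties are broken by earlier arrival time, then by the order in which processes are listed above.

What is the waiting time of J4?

14

Timeline: | J1 0-4 | J2 4-10 | J3 10-14 | J4 14-22 | J5 22-24 | J6 24-32 |
Completion: J1=4  J2=10  J3=14  J4=22  J5=24  J6=32
Turnaround (C−A): J1=4  J2=10  J3=14  J4=22  J5=24  J6=32
Waiting(J4) = turnaround − burst = 22 − 8 = 14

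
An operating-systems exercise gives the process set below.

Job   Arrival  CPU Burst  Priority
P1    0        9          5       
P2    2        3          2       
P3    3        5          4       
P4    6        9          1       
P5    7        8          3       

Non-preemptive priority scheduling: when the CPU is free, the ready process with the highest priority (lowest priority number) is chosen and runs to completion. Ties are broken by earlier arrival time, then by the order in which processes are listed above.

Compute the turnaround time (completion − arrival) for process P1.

9

Gantt: | P1 0-9 | P4 9-18 | P2 18-21 | P5 21-29 | P3 29-34 |
Completion: P1=9  P2=21  P3=34  P4=18  P5=29
Turnaround (C−A): P1=9  P2=19  P3=31  P4=12  P5=22
Turnaround(P1) = completion − arrival = 9 − 0 = 9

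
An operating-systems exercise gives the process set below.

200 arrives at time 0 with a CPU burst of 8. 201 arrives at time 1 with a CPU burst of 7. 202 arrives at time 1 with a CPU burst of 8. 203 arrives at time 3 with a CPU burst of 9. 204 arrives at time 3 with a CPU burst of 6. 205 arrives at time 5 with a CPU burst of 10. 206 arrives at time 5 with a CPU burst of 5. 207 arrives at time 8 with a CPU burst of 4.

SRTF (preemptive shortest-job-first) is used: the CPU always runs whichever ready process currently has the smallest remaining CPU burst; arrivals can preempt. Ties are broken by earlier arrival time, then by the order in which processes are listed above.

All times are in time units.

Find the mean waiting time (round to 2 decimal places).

Gantt: | 200 0-8 | 207 8-12 | 206 12-17 | 204 17-23 | 201 23-30 | 202 30-38 | 203 38-47 | 205 47-57 |
Completion: 200=8  201=30  202=38  203=47  204=23  205=57  206=17  207=12
Waiting times: 200=0, 201=22, 202=29, 203=35, 204=14, 205=42, 206=7, 207=0
Average waiting = (0+22+29+35+14+42+7+0) / 8 = 149/8 = 18.63

18.63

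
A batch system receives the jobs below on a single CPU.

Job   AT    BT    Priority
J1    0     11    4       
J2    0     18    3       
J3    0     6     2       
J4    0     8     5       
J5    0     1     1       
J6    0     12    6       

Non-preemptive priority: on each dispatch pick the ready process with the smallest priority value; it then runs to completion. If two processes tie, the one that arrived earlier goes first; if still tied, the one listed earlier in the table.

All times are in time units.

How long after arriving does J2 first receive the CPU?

7

Gantt: | J5 0-1 | J3 1-7 | J2 7-25 | J1 25-36 | J4 36-44 | J6 44-56 |
Completion: J1=36  J2=25  J3=7  J4=44  J5=1  J6=56
Response(J2) = first start − arrival = 7 − 0 = 7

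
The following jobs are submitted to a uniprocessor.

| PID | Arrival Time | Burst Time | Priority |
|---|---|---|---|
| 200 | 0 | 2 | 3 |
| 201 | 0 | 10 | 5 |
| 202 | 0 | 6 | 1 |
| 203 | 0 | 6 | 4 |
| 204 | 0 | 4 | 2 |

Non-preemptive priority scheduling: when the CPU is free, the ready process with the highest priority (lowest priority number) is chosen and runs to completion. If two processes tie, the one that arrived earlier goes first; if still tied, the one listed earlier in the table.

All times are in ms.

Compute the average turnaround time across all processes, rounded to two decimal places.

14.80

Schedule: | 202 0-6 | 204 6-10 | 200 10-12 | 203 12-18 | 201 18-28 |
Completion: 200=12  201=28  202=6  203=18  204=10
Turnaround times: 200=12, 201=28, 202=6, 203=18, 204=10
Average turnaround = (12+28+6+18+10) / 5 = 74/5 = 14.80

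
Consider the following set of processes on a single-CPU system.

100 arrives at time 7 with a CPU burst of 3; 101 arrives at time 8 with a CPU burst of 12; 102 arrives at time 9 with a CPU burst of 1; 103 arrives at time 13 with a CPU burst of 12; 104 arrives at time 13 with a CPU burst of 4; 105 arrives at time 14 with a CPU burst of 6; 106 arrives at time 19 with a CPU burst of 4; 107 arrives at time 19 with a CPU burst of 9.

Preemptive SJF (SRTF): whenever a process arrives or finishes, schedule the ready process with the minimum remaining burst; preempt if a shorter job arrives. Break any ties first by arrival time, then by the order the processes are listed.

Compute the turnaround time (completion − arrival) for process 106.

8

Schedule: | idle 0-7 | 100 7-10 | 102 10-11 | 101 11-13 | 104 13-17 | 105 17-23 | 106 23-27 | 107 27-36 | 101 36-46 | 103 46-58 |
Completion: 100=10  101=46  102=11  103=58  104=17  105=23  106=27  107=36
Turnaround(106) = completion − arrival = 27 − 19 = 8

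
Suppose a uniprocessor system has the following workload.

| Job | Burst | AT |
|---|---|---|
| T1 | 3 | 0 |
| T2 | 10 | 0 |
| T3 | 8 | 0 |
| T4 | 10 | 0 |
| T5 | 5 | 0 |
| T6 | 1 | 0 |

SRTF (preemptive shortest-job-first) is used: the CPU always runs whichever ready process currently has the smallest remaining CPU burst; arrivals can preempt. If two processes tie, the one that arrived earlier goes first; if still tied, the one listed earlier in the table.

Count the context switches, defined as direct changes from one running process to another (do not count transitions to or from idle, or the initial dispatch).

Gantt: | T6 0-1 | T1 1-4 | T5 4-9 | T3 9-17 | T2 17-27 | T4 27-37 |
Completion: T1=4  T2=27  T3=17  T4=37  T5=9  T6=1
Turnaround (C−A): T1=4  T2=27  T3=17  T4=37  T5=9  T6=1

5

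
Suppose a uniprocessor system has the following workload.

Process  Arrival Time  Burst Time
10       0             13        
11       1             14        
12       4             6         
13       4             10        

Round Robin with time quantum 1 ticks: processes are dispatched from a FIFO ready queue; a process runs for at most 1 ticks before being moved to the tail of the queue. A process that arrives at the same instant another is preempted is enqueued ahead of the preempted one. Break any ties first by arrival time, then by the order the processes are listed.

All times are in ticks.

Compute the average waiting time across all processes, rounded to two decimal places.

24.25

Schedule: | 10 0-1 | 11 1-2 | 10 2-3 | 11 3-4 | 10 4-5 | 12 5-6 | 13 6-7 | 11 7-8 | 10 8-9 | 12 9-10 | 13 10-11 | 11 11-12 | 10 12-13 | 12 13-14 | 13 14-15 | 11 15-16 | 10 16-17 | 12 17-18 | 13 18-19 | 11 19-20 | 10 20-21 | 12 21-22 | 13 22-23 | 11 23-24 | 10 24-25 | 12 25-26 | 13 26-27 | 11 27-28 | 10 28-29 | 13 29-30 | 11 30-31 | 10 31-32 | 13 32-33 | 11 33-34 | 10 34-35 | 13 35-36 | 11 36-37 | 10 37-38 | 13 38-39 | 11 39-40 | 10 40-41 | 11 41-43 |
Completion: 10=41  11=43  12=26  13=39
Turnaround (C−A): 10=41  11=42  12=22  13=35
Waiting times: 10=28, 11=28, 12=16, 13=25
Average waiting = (28+28+16+25) / 4 = 97/4 = 24.25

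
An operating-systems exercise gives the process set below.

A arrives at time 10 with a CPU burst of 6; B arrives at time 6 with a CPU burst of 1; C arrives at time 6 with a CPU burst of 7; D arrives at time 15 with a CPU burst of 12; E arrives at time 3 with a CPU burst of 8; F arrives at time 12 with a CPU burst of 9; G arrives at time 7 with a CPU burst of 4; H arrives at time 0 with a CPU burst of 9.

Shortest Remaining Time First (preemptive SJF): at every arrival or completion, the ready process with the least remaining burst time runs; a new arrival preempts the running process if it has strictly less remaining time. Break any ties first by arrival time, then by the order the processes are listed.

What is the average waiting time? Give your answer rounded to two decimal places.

Schedule: | H 0-6 | B 6-7 | H 7-10 | G 10-14 | A 14-20 | C 20-27 | E 27-35 | F 35-44 | D 44-56 |
Completion: A=20  B=7  C=27  D=56  E=35  F=44  G=14  H=10
Waiting times: A=4, B=0, C=14, D=29, E=24, F=23, G=3, H=1
Average waiting = (4+0+14+29+24+23+3+1) / 8 = 98/8 = 12.25

12.25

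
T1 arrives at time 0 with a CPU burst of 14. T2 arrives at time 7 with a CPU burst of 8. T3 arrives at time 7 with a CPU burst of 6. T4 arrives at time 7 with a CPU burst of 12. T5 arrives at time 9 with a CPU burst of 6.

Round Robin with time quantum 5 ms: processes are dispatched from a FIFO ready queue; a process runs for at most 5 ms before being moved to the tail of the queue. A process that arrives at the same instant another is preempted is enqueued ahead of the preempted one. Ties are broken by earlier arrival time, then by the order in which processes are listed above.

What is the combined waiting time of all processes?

123

Schedule: | T1 0-10 | T2 10-15 | T3 15-20 | T4 20-25 | T5 25-30 | T1 30-34 | T2 34-37 | T3 37-38 | T4 38-43 | T5 43-44 | T4 44-46 |
Completion: T1=34  T2=37  T3=38  T4=46  T5=44
Turnaround (C−A): T1=34  T2=30  T3=31  T4=39  T5=35
Waiting = turnaround − burst: T1=20, T2=22, T3=25, T4=27, T5=29
Total waiting = 20 + 22 + 25 + 27 + 29 = 123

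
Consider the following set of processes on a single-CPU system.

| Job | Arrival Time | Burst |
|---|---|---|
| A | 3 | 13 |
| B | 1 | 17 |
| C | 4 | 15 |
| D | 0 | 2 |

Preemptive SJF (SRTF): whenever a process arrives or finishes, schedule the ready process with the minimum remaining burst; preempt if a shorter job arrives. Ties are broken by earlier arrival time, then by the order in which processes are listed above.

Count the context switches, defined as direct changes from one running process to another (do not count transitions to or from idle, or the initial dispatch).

Timeline: | D 0-2 | B 2-3 | A 3-16 | C 16-31 | B 31-47 |
Completion: A=16  B=47  C=31  D=2

4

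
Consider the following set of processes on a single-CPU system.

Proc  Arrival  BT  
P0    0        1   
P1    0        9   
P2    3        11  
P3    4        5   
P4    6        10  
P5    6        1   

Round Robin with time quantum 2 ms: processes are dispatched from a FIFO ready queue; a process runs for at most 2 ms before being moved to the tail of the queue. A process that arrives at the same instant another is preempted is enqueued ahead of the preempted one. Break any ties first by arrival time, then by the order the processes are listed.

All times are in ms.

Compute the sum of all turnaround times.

123

Gantt: | P0 0-1 | P1 1-3 | P2 3-5 | P1 5-7 | P3 7-9 | P2 9-11 | P4 11-13 | P5 13-14 | P1 14-16 | P3 16-18 | P2 18-20 | P4 20-22 | P1 22-24 | P3 24-25 | P2 25-27 | P4 27-29 | P1 29-30 | P2 30-32 | P4 32-34 | P2 34-35 | P4 35-37 |
Completion: P0=1  P1=30  P2=35  P3=25  P4=37  P5=14
Turnaround (C−A): P0=1  P1=30  P2=32  P3=21  P4=31  P5=8
Turnaround = completion − arrival: P0=1, P1=30, P2=32, P3=21, P4=31, P5=8
Total turnaround = 1 + 30 + 32 + 21 + 31 + 8 = 123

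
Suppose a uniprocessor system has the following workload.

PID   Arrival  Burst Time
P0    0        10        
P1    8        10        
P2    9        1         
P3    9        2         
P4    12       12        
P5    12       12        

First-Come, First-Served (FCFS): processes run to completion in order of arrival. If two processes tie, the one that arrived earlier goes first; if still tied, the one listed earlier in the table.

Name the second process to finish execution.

P1

Timeline: | P0 0-10 | P1 10-20 | P2 20-21 | P3 21-23 | P4 23-35 | P5 35-47 |
Completion: P0=10  P1=20  P2=21  P3=23  P4=35  P5=47
Finish order: P0 → P1 → P2 → P3 → P4 → P5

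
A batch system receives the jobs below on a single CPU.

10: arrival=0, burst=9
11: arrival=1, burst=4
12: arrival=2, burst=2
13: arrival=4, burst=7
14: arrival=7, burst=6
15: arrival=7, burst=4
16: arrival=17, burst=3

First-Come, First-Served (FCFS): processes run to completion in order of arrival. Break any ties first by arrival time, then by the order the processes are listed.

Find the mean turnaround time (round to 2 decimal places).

Timeline: | 10 0-9 | 11 9-13 | 12 13-15 | 13 15-22 | 14 22-28 | 15 28-32 | 16 32-35 |
Completion: 10=9  11=13  12=15  13=22  14=28  15=32  16=35
Turnaround (C−A): 10=9  11=12  12=13  13=18  14=21  15=25  16=18
Turnaround times: 10=9, 11=12, 12=13, 13=18, 14=21, 15=25, 16=18
Average turnaround = (9+12+13+18+21+25+18) / 7 = 116/7 = 16.57

16.57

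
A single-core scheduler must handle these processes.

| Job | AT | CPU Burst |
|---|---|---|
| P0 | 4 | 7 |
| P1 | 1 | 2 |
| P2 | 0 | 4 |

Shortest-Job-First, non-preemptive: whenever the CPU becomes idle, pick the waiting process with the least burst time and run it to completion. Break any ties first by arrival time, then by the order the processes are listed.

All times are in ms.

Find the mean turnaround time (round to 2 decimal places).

Timeline: | P2 0-4 | P1 4-6 | P0 6-13 |
Completion: P0=13  P1=6  P2=4
Turnaround (C−A): P0=9  P1=5  P2=4
Turnaround times: P0=9, P1=5, P2=4
Average turnaround = (9+5+4) / 3 = 18/3 = 6.00

6.00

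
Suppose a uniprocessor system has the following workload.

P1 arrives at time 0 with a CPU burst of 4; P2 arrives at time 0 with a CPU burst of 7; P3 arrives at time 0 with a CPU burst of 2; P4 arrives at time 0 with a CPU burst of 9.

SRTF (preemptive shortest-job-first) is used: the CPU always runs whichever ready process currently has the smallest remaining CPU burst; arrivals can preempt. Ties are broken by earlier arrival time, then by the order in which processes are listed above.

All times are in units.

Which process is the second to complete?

Schedule: | P3 0-2 | P1 2-6 | P2 6-13 | P4 13-22 |
Completion: P1=6  P2=13  P3=2  P4=22
Finish order: P3 → P1 → P2 → P4

P1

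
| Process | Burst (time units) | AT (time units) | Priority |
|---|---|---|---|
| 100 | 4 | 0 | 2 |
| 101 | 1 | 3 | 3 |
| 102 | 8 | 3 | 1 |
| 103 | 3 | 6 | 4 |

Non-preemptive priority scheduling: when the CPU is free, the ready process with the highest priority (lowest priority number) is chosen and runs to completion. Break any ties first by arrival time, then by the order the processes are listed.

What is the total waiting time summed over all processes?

17

Gantt: | 100 0-4 | 102 4-12 | 101 12-13 | 103 13-16 |
Completion: 100=4  101=13  102=12  103=16
Turnaround (C−A): 100=4  101=10  102=9  103=10
Waiting = turnaround − burst: 100=0, 101=9, 102=1, 103=7
Total waiting = 0 + 9 + 1 + 7 = 17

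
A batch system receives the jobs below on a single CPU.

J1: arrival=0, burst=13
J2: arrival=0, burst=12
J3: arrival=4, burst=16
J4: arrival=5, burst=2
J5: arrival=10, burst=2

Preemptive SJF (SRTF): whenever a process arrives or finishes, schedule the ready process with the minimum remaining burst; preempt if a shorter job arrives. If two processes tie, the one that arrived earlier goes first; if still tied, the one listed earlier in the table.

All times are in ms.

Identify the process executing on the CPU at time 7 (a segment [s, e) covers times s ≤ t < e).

J2

Gantt: | J2 0-5 | J4 5-7 | J2 7-10 | J5 10-12 | J2 12-16 | J1 16-29 | J3 29-45 |
Completion: J1=29  J2=16  J3=45  J4=7  J5=12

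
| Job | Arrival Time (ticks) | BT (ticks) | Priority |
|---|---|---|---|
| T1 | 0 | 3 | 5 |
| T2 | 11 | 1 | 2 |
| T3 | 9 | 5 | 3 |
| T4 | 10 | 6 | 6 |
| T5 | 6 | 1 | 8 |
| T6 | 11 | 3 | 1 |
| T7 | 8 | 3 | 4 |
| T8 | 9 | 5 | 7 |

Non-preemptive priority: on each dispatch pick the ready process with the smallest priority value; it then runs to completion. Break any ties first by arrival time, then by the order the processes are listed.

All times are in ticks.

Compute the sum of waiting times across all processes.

36

Gantt: | T1 0-3 | idle 3-6 | T5 6-7 | idle 7-8 | T7 8-11 | T6 11-14 | T2 14-15 | T3 15-20 | T4 20-26 | T8 26-31 |
Completion: T1=3  T2=15  T3=20  T4=26  T5=7  T6=14  T7=11  T8=31
Turnaround (C−A): T1=3  T2=4  T3=11  T4=16  T5=1  T6=3  T7=3  T8=22
Waiting = turnaround − burst: T1=0, T2=3, T3=6, T4=10, T5=0, T6=0, T7=0, T8=17
Total waiting = 0 + 3 + 6 + 10 + 0 + 0 + 0 + 17 = 36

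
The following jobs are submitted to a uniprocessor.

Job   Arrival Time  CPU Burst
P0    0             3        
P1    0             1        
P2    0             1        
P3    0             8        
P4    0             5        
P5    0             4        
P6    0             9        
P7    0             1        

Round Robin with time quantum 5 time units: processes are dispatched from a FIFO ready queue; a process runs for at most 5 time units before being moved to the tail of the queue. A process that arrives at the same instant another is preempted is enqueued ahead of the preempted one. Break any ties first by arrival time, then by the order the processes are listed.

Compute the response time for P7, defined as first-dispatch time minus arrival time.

Timeline: | P0 0-3 | P1 3-4 | P2 4-5 | P3 5-10 | P4 10-15 | P5 15-19 | P6 19-24 | P7 24-25 | P3 25-28 | P6 28-32 |
Completion: P0=3  P1=4  P2=5  P3=28  P4=15  P5=19  P6=32  P7=25
Response(P7) = first start − arrival = 24 − 0 = 24

24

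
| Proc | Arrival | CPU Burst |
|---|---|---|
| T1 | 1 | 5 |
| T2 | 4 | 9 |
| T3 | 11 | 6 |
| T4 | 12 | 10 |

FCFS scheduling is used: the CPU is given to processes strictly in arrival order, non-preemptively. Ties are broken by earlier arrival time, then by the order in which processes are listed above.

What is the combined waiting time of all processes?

Schedule: | idle 0-1 | T1 1-6 | T2 6-15 | T3 15-21 | T4 21-31 |
Completion: T1=6  T2=15  T3=21  T4=31
Turnaround (C−A): T1=5  T2=11  T3=10  T4=19
Waiting = turnaround − burst: T1=0, T2=2, T3=4, T4=9
Total waiting = 0 + 2 + 4 + 9 = 15

15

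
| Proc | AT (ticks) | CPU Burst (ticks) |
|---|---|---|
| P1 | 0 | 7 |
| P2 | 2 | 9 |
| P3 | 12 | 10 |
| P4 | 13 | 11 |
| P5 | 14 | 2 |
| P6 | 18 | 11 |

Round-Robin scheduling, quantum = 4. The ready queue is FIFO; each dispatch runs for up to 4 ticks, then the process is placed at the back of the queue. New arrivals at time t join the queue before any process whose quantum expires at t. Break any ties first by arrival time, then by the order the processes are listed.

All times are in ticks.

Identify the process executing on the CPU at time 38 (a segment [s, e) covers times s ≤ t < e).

P6

Schedule: | P1 0-4 | P2 4-8 | P1 8-11 | P2 11-15 | P3 15-19 | P4 19-23 | P5 23-25 | P2 25-26 | P6 26-30 | P3 30-34 | P4 34-38 | P6 38-42 | P3 42-44 | P4 44-47 | P6 47-50 |
Completion: P1=11  P2=26  P3=44  P4=47  P5=25  P6=50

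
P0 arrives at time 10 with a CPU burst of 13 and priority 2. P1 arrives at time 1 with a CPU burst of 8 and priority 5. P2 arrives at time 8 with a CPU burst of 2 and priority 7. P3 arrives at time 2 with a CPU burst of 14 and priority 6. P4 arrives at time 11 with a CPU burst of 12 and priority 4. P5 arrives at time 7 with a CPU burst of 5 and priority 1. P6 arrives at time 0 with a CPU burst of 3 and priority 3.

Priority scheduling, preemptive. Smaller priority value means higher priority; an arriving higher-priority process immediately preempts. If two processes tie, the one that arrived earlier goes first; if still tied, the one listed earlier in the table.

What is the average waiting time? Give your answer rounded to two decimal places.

Gantt: | P6 0-3 | P1 3-7 | P5 7-12 | P0 12-25 | P4 25-37 | P1 37-41 | P3 41-55 | P2 55-57 |
Completion: P0=25  P1=41  P2=57  P3=55  P4=37  P5=12  P6=3
Turnaround (C−A): P0=15  P1=40  P2=49  P3=53  P4=26  P5=5  P6=3
Waiting times: P0=2, P1=32, P2=47, P3=39, P4=14, P5=0, P6=0
Average waiting = (2+32+47+39+14+0+0) / 7 = 134/7 = 19.14

19.14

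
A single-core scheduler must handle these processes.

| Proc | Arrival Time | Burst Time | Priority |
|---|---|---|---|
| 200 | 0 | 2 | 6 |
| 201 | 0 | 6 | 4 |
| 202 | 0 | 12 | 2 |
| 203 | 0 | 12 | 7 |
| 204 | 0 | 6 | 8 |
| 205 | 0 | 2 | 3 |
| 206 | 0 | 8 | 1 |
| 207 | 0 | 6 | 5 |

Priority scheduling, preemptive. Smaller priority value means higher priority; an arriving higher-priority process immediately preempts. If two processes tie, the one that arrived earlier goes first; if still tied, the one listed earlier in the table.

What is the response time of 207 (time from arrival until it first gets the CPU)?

28

Gantt: | 206 0-8 | 202 8-20 | 205 20-22 | 201 22-28 | 207 28-34 | 200 34-36 | 203 36-48 | 204 48-54 |
Completion: 200=36  201=28  202=20  203=48  204=54  205=22  206=8  207=34
Response(207) = first start − arrival = 28 − 0 = 28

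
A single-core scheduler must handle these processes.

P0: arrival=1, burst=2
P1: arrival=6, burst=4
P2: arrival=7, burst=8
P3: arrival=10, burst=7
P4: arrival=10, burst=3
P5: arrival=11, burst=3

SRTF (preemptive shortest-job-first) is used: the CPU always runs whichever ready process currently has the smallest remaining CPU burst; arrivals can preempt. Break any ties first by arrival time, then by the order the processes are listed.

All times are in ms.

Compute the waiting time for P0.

0

Gantt: | idle 0-1 | P0 1-3 | idle 3-6 | P1 6-10 | P4 10-13 | P5 13-16 | P3 16-23 | P2 23-31 |
Completion: P0=3  P1=10  P2=31  P3=23  P4=13  P5=16
Waiting(P0) = turnaround − burst = 2 − 2 = 0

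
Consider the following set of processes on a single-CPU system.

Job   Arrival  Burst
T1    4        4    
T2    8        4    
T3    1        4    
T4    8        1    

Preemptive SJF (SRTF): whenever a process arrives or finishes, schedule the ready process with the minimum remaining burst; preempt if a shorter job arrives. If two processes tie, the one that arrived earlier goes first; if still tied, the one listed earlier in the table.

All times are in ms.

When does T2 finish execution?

14

Gantt: | idle 0-1 | T3 1-5 | T1 5-9 | T4 9-10 | T2 10-14 |
Completion: T1=9  T2=14  T3=5  T4=10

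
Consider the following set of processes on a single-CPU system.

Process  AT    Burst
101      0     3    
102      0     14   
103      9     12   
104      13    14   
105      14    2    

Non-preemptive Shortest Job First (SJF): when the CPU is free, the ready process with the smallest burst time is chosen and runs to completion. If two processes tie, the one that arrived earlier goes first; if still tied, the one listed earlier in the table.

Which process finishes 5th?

104

Timeline: | 101 0-3 | 102 3-17 | 105 17-19 | 103 19-31 | 104 31-45 |
Completion: 101=3  102=17  103=31  104=45  105=19
Finish order: 101 → 102 → 105 → 103 → 104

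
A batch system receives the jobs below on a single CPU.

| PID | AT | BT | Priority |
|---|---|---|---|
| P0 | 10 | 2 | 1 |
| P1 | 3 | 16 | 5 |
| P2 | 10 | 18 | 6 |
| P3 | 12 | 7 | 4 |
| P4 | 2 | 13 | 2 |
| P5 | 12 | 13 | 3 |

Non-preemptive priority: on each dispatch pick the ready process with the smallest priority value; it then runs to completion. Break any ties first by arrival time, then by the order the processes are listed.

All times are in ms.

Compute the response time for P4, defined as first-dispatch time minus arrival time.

Gantt: | idle 0-2 | P4 2-15 | P0 15-17 | P5 17-30 | P3 30-37 | P1 37-53 | P2 53-71 |
Completion: P0=17  P1=53  P2=71  P3=37  P4=15  P5=30
Response(P4) = first start − arrival = 2 − 2 = 0

0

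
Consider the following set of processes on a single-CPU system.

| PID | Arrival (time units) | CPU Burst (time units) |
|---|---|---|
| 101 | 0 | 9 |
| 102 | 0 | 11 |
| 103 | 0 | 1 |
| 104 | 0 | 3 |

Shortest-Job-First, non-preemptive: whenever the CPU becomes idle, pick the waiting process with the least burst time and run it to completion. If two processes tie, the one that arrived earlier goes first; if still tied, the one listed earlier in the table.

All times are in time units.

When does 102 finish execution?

24

Schedule: | 103 0-1 | 104 1-4 | 101 4-13 | 102 13-24 |
Completion: 101=13  102=24  103=1  104=4
Turnaround (C−A): 101=13  102=24  103=1  104=4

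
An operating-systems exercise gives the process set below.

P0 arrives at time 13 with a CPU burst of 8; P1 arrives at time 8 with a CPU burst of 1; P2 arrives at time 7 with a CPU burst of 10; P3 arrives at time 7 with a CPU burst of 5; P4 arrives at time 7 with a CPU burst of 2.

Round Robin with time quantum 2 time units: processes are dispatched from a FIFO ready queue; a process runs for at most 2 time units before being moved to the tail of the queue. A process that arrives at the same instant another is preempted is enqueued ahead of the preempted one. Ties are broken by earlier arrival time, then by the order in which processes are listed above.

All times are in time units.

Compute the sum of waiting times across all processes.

46

Schedule: | idle 0-7 | P2 7-9 | P3 9-11 | P4 11-13 | P1 13-14 | P2 14-16 | P3 16-18 | P0 18-20 | P2 20-22 | P3 22-23 | P0 23-25 | P2 25-27 | P0 27-29 | P2 29-31 | P0 31-33 |
Completion: P0=33  P1=14  P2=31  P3=23  P4=13
Turnaround (C−A): P0=20  P1=6  P2=24  P3=16  P4=6
Waiting = turnaround − burst: P0=12, P1=5, P2=14, P3=11, P4=4
Total waiting = 12 + 5 + 14 + 11 + 4 = 46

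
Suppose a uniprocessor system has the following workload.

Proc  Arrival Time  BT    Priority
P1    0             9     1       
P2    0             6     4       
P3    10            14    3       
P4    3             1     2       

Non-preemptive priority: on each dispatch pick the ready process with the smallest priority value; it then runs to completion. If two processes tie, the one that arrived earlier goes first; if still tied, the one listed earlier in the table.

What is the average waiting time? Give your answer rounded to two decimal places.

7.50

Gantt: | P1 0-9 | P4 9-10 | P3 10-24 | P2 24-30 |
Completion: P1=9  P2=30  P3=24  P4=10
Turnaround (C−A): P1=9  P2=30  P3=14  P4=7
Waiting times: P1=0, P2=24, P3=0, P4=6
Average waiting = (0+24+0+6) / 4 = 30/4 = 7.50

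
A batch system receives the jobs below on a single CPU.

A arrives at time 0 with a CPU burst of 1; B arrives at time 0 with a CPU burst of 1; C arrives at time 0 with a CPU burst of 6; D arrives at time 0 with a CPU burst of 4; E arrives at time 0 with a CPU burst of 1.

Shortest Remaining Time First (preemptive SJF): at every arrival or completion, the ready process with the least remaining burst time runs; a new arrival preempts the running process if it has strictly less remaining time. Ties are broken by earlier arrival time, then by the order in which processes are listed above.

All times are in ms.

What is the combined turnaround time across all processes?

26

Schedule: | A 0-1 | B 1-2 | E 2-3 | D 3-7 | C 7-13 |
Completion: A=1  B=2  C=13  D=7  E=3
Turnaround (C−A): A=1  B=2  C=13  D=7  E=3
Turnaround = completion − arrival: A=1, B=2, C=13, D=7, E=3
Total turnaround = 1 + 2 + 13 + 7 + 3 = 26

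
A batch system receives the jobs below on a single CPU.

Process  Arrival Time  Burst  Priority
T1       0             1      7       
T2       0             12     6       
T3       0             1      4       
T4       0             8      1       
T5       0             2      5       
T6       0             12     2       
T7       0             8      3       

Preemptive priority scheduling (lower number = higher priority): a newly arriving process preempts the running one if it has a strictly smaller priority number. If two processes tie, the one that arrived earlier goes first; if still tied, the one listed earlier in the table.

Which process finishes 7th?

T1

Timeline: | T4 0-8 | T6 8-20 | T7 20-28 | T3 28-29 | T5 29-31 | T2 31-43 | T1 43-44 |
Completion: T1=44  T2=43  T3=29  T4=8  T5=31  T6=20  T7=28
Finish order: T4 → T6 → T7 → T3 → T5 → T2 → T1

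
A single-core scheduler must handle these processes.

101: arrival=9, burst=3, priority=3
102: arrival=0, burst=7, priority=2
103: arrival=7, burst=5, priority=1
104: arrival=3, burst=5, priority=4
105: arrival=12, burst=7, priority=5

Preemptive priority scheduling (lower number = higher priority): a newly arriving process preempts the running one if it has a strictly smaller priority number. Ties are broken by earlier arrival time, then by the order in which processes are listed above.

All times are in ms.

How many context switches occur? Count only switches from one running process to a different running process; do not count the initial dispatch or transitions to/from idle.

Schedule: | 102 0-7 | 103 7-12 | 101 12-15 | 104 15-20 | 105 20-27 |
Completion: 101=15  102=7  103=12  104=20  105=27
Turnaround (C−A): 101=6  102=7  103=5  104=17  105=15

4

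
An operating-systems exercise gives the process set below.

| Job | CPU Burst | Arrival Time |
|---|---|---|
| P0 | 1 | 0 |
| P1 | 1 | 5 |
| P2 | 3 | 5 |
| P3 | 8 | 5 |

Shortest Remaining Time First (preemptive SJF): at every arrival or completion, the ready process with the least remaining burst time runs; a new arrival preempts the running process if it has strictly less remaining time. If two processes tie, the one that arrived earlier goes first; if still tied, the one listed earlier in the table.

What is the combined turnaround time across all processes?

Schedule: | P0 0-1 | idle 1-5 | P1 5-6 | P2 6-9 | P3 9-17 |
Completion: P0=1  P1=6  P2=9  P3=17
Turnaround (C−A): P0=1  P1=1  P2=4  P3=12
Turnaround = completion − arrival: P0=1, P1=1, P2=4, P3=12
Total turnaround = 1 + 1 + 4 + 12 = 18

18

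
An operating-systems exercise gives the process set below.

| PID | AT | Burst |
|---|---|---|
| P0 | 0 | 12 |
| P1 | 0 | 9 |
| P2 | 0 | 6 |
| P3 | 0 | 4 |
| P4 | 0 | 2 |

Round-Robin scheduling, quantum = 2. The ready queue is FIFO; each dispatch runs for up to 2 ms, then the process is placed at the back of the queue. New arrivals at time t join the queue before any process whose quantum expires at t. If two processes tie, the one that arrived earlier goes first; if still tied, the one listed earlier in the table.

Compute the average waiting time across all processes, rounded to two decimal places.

16.60

Timeline: | P0 0-2 | P1 2-4 | P2 4-6 | P3 6-8 | P4 8-10 | P0 10-12 | P1 12-14 | P2 14-16 | P3 16-18 | P0 18-20 | P1 20-22 | P2 22-24 | P0 24-26 | P1 26-28 | P0 28-30 | P1 30-31 | P0 31-33 |
Completion: P0=33  P1=31  P2=24  P3=18  P4=10
Turnaround (C−A): P0=33  P1=31  P2=24  P3=18  P4=10
Waiting times: P0=21, P1=22, P2=18, P3=14, P4=8
Average waiting = (21+22+18+14+8) / 5 = 83/5 = 16.60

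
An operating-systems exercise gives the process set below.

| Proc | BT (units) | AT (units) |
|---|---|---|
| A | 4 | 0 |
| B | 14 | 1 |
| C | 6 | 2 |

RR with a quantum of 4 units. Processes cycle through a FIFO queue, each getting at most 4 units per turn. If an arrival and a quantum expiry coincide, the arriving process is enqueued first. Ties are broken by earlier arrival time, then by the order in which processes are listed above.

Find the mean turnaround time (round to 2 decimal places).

Timeline: | A 0-4 | B 4-8 | C 8-12 | B 12-16 | C 16-18 | B 18-24 |
Completion: A=4  B=24  C=18
Turnaround (C−A): A=4  B=23  C=16
Turnaround times: A=4, B=23, C=16
Average turnaround = (4+23+16) / 3 = 43/3 = 14.33

14.33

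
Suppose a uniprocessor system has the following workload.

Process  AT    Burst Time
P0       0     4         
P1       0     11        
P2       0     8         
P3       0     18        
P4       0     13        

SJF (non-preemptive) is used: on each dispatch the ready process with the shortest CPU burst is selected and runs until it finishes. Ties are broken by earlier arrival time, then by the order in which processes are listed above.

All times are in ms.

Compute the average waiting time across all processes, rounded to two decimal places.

15.00

Schedule: | P0 0-4 | P2 4-12 | P1 12-23 | P4 23-36 | P3 36-54 |
Completion: P0=4  P1=23  P2=12  P3=54  P4=36
Turnaround (C−A): P0=4  P1=23  P2=12  P3=54  P4=36
Waiting times: P0=0, P1=12, P2=4, P3=36, P4=23
Average waiting = (0+12+4+36+23) / 5 = 75/5 = 15.00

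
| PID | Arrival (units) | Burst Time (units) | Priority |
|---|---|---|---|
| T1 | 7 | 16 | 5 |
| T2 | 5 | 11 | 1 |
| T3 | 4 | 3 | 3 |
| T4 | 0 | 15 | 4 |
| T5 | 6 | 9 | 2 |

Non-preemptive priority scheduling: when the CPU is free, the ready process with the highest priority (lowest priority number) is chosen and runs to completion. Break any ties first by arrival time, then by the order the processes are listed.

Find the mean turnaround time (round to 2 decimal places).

29.20

Timeline: | T4 0-15 | T2 15-26 | T5 26-35 | T3 35-38 | T1 38-54 |
Completion: T1=54  T2=26  T3=38  T4=15  T5=35
Turnaround (C−A): T1=47  T2=21  T3=34  T4=15  T5=29
Turnaround times: T1=47, T2=21, T3=34, T4=15, T5=29
Average turnaround = (47+21+34+15+29) / 5 = 146/5 = 29.20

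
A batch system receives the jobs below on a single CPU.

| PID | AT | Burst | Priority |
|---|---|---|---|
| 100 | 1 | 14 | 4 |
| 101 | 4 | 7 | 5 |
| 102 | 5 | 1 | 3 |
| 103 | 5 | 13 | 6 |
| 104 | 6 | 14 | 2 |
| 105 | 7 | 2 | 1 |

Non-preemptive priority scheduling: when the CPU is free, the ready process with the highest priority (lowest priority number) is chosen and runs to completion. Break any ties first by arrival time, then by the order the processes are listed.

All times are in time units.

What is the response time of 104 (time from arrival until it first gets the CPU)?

11

Timeline: | idle 0-1 | 100 1-15 | 105 15-17 | 104 17-31 | 102 31-32 | 101 32-39 | 103 39-52 |
Completion: 100=15  101=39  102=32  103=52  104=31  105=17
Response(104) = first start − arrival = 17 − 6 = 11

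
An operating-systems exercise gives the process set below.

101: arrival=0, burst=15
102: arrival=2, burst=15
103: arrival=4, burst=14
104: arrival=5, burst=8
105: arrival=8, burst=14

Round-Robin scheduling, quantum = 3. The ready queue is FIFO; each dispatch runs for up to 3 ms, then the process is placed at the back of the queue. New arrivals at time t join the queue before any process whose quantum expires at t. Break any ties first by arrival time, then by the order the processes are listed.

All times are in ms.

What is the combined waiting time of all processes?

Schedule: | 101 0-3 | 102 3-6 | 101 6-9 | 103 9-12 | 104 12-15 | 102 15-18 | 105 18-21 | 101 21-24 | 103 24-27 | 104 27-30 | 102 30-33 | 105 33-36 | 101 36-39 | 103 39-42 | 104 42-44 | 102 44-47 | 105 47-50 | 101 50-53 | 103 53-56 | 102 56-59 | 105 59-62 | 103 62-64 | 105 64-66 |
Completion: 101=53  102=59  103=64  104=44  105=66
Waiting = turnaround − burst: 101=38, 102=42, 103=46, 104=31, 105=44
Total waiting = 38 + 42 + 46 + 31 + 44 = 201

201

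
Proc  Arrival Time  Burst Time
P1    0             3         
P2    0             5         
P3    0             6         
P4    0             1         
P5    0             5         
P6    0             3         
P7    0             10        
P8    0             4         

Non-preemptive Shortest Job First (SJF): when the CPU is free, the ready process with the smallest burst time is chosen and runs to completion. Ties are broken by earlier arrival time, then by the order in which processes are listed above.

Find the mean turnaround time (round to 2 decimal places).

15.50

Gantt: | P4 0-1 | P1 1-4 | P6 4-7 | P8 7-11 | P2 11-16 | P5 16-21 | P3 21-27 | P7 27-37 |
Completion: P1=4  P2=16  P3=27  P4=1  P5=21  P6=7  P7=37  P8=11
Turnaround times: P1=4, P2=16, P3=27, P4=1, P5=21, P6=7, P7=37, P8=11
Average turnaround = (4+16+27+1+21+7+37+11) / 8 = 124/8 = 15.50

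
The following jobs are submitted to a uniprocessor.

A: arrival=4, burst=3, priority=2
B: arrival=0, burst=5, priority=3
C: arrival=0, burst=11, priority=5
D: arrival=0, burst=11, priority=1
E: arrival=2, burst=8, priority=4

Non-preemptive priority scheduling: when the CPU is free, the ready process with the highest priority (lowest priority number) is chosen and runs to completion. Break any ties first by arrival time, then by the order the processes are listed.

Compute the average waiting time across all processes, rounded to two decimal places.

13.00

Gantt: | D 0-11 | A 11-14 | B 14-19 | E 19-27 | C 27-38 |
Completion: A=14  B=19  C=38  D=11  E=27
Turnaround (C−A): A=10  B=19  C=38  D=11  E=25
Waiting times: A=7, B=14, C=27, D=0, E=17
Average waiting = (7+14+27+0+17) / 5 = 65/5 = 13.00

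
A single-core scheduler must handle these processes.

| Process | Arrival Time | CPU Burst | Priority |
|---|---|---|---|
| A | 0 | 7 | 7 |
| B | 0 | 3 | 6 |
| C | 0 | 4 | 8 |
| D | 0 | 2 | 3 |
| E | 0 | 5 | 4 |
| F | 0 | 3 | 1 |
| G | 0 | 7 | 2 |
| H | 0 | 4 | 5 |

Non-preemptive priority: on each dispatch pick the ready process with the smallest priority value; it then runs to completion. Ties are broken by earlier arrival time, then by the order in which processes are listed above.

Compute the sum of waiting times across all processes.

118

Schedule: | F 0-3 | G 3-10 | D 10-12 | E 12-17 | H 17-21 | B 21-24 | A 24-31 | C 31-35 |
Completion: A=31  B=24  C=35  D=12  E=17  F=3  G=10  H=21
Waiting = turnaround − burst: A=24, B=21, C=31, D=10, E=12, F=0, G=3, H=17
Total waiting = 24 + 21 + 31 + 10 + 12 + 0 + 3 + 17 = 118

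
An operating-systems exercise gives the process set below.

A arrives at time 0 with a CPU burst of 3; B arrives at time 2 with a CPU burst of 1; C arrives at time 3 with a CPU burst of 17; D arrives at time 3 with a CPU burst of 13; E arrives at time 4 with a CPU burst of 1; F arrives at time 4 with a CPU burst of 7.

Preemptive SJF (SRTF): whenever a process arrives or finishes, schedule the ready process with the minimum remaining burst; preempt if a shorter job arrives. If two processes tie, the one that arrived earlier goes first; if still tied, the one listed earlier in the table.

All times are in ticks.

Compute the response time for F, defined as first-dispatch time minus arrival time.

Gantt: | A 0-3 | B 3-4 | E 4-5 | F 5-12 | D 12-25 | C 25-42 |
Completion: A=3  B=4  C=42  D=25  E=5  F=12
Response(F) = first start − arrival = 5 − 4 = 1

1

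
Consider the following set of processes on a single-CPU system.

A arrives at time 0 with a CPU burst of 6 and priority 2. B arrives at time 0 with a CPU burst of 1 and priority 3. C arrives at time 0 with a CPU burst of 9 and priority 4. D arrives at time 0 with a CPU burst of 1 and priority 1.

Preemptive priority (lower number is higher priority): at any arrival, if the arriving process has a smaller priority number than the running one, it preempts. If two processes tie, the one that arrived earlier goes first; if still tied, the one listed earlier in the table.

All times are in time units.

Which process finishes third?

Gantt: | D 0-1 | A 1-7 | B 7-8 | C 8-17 |
Completion: A=7  B=8  C=17  D=1
Finish order: D → A → B → C

B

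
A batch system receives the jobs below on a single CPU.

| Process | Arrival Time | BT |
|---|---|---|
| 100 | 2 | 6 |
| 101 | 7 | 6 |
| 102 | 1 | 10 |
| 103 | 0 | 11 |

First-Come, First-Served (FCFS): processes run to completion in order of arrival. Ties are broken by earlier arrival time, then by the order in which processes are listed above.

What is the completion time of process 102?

Timeline: | 103 0-11 | 102 11-21 | 100 21-27 | 101 27-33 |
Completion: 100=27  101=33  102=21  103=11

21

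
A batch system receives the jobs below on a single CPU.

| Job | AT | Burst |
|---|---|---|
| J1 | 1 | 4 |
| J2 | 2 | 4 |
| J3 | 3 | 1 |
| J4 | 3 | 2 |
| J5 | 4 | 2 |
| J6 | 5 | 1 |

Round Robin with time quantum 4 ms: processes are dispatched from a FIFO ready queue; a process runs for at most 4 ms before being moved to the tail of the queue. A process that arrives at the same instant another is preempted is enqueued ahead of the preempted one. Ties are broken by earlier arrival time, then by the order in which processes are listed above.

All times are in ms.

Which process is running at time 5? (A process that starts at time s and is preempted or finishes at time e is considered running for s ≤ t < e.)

Timeline: | idle 0-1 | J1 1-5 | J2 5-9 | J3 9-10 | J4 10-12 | J5 12-14 | J6 14-15 |
Completion: J1=5  J2=9  J3=10  J4=12  J5=14  J6=15

J2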